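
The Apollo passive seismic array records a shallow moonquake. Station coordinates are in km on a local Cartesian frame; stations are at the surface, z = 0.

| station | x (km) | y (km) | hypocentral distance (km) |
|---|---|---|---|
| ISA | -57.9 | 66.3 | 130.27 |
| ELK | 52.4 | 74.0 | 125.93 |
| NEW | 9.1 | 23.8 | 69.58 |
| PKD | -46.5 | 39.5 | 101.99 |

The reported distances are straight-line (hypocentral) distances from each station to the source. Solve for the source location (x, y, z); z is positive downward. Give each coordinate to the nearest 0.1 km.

Each station gives a sphere (x−x_i)² + (y−y_i)² + z² = d_i² (stations at z=0).
Subtracting the ISA sphere from ELK and NEW: z² cancels, leaving linear equations in x and y:
220.6 x + 15.4 y = 1585.57
134.0 x − 85.0 y = 5030.05
Solving: x ≈ 10.196, y ≈ -43.103 km (keep extra digits for the depth step; rounded: 10.2, -43.1).
Then from the ISA sphere: z² = 130.27² − (x + 57.9)² − (y − 66.3)² with x = 10.196, y = -43.103, so z ≈ 19.084 ≈ 19.1 km.
Check against PKD (with the unrounded solution): distance 101.99 ≈ 101.99 km. ✓

x ≈ 10.2 km, y ≈ -43.1 km, depth ≈ 19.1 km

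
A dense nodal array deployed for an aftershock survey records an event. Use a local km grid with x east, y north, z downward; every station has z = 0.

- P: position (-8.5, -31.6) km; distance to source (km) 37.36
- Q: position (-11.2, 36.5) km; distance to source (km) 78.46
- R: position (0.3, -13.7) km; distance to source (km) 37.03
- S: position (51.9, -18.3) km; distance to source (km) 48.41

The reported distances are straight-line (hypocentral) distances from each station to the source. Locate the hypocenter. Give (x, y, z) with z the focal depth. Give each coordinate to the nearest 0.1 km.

x ≈ 15.3 km, y ≈ -31.5 km, depth ≈ 28.8 km

Each station gives a sphere (x−x_i)² + (y−y_i)² + z² = d_i² (stations at z=0).
Subtracting the P sphere from Q and R: z² cancels, leaving linear equations in x and y:
-5.4 x + 136.2 y = -4373.32
17.6 x + 35.8 y = -858.48
Solving: x ≈ 15.302, y ≈ -31.503 km (keep extra digits for the depth step; rounded: 15.3, -31.5).
Then from the P sphere: z² = 37.36² − (x + 8.5)² − (y + 31.6)² with x = 15.302, y = -31.503, so z ≈ 28.796 ≈ 28.8 km.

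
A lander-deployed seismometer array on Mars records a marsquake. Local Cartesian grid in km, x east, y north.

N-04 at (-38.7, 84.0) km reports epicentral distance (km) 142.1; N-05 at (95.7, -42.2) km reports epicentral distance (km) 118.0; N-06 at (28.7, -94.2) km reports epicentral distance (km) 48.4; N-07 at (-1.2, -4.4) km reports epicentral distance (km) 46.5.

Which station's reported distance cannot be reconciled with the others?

N-05

Solve using three stations at a time. Using N-04, N-06, N-07 (subtract circle equations pairwise → linear system) gives (x, y) ≈ (9.2, -49.8).
Distances from that point to each station vs reported:
  N-04: calculated 142.1 vs reported 142.1 → residual 0.0 km
  N-05: calculated 86.8 vs reported 118.0 → residual 31.2 km
  N-06: calculated 48.5 vs reported 48.4 → residual 0.1 km
  N-07: calculated 46.6 vs reported 46.5 → residual 0.1 km
N-04, N-06, N-07 are mutually consistent (residuals ≈ 0); N-05 is off by 31.2 km.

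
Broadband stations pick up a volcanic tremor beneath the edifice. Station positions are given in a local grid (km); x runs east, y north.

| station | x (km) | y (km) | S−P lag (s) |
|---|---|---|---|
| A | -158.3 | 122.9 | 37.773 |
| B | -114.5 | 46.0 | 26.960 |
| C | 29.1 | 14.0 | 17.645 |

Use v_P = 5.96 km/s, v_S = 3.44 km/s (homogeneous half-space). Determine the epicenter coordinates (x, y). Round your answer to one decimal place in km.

17.6 km east, -129.1 km north

Distance from S−P lag: d = Δt · v_P v_S / (v_P − v_S) = Δt · (5.96·3.44)/(5.96−3.44) ≈ 8.1359·Δt.
So d_A = 307.32, d_B = 219.34, d_C = 143.56 km.
Circle about each station: (x + 158.3)² + (y − 122.9)² = 307.32²; (x + 114.5)² + (y − 46.0)² = 219.34²; (x − 29.1)² + (y − 14.0)² = 143.56².
Subtracting pairs of circle equations eliminates x²+y² and gives linear equations (the radical axes):
87.6 x − 153.8 y = 21398.50
374.8 x − 217.8 y = 34715.62
Solving the 2×2 system: x ≈ 17.6, y ≈ -129.1 km.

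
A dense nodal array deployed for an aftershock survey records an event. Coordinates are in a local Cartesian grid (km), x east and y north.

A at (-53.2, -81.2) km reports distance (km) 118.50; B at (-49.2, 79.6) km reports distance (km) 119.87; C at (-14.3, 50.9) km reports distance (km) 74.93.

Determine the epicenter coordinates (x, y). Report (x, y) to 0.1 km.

Circle about each station: (x + 53.2)² + (y + 81.2)² = 118.50²; (x + 49.2)² + (y − 79.6)² = 119.87²; (x + 14.3)² + (y − 50.9)² = 74.93².
Subtracting pairs of circle equations eliminates x²+y² and gives linear equations (the radical axes):
8.0 x + 321.6 y = -993.45
77.8 x + 264.2 y = 1799.37
Solving the 2×2 system: x ≈ 36.7, y ≈ -4.0 km.

(36.7, -4.0)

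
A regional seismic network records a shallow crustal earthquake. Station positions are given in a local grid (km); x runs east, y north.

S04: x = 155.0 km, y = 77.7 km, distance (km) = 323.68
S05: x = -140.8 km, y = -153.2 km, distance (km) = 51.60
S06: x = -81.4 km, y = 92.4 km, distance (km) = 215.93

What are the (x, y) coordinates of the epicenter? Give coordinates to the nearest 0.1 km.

-99.1 km east, -122.8 km north

Circle about each station: (x − 155.0)² + (y − 77.7)² = 323.68²; (x + 140.8)² + (y + 153.2)² = 51.60²; (x + 81.4)² + (y − 92.4)² = 215.93².
Subtracting pairs of circle equations eliminates x²+y² and gives linear equations (the radical axes):
-591.6 x − 461.8 y = 115338.77
-472.8 x + 29.4 y = 43244.41
Solving the 2×2 system: x ≈ -99.1, y ≈ -122.8 km.
Check against S04 (with the unrounded x, y): √((x − 155.0)²+(y − 77.7)²) = 323.68 ≈ 323.68 km. ✓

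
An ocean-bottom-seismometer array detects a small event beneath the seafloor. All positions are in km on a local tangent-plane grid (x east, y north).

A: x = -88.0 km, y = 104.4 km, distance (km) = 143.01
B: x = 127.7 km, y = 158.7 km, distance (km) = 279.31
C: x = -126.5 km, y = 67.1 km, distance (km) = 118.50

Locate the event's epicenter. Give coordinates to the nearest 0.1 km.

x ≈ -71.0 km, y ≈ -37.6 km

Circle about each station: (x + 88.0)² + (y − 104.4)² = 143.01²; (x − 127.7)² + (y − 158.7)² = 279.31²; (x + 126.5)² + (y − 67.1)² = 118.50².
Subtracting the A equation from the B and C equations removes the quadratic terms:
431.4 x + 108.6 y = -34712.60
-77.0 x − 74.6 y = 8270.91
Solving the 2×2 system: x ≈ -71.0, y ≈ -37.6 km.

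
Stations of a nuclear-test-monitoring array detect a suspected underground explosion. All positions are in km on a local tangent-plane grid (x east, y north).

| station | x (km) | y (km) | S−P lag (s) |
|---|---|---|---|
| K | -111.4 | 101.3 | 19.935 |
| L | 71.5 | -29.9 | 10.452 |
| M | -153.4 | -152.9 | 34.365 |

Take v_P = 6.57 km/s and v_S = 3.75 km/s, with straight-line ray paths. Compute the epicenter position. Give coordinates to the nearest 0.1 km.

Distance from S−P lag: d = Δt · v_P v_S / (v_P − v_S) = Δt · (6.57·3.75)/(6.57−3.75) ≈ 8.7367·Δt.
So d_K = 174.17, d_L = 91.32, d_M = 300.24 km.
Circle about each station: (x + 111.4)² + (y − 101.3)² = 174.17²; (x − 71.5)² + (y + 29.9)² = 91.32²; (x + 153.4)² + (y + 152.9)² = 300.24².
Subtracting pairs of circle equations eliminates x²+y² and gives linear equations (the radical axes):
365.8 x − 262.4 y = 5330.46
-84.0 x − 508.4 y = -35570.55
Solving the 2×2 system: x ≈ 57.9, y ≈ 60.4 km.
Check against K (with the unrounded x, y): √((x + 111.4)²+(y − 101.3)²) = 174.17 ≈ 174.17 km. ✓

x ≈ 57.9 km, y ≈ 60.4 km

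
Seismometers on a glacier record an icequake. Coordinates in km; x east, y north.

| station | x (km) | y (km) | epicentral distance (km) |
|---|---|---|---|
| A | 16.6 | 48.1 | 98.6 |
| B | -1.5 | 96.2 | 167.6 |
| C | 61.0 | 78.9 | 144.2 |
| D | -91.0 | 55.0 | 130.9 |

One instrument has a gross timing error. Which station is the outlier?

B

Solve using three stations at a time. Using A, C, D (subtract circle equations pairwise → linear system) gives (x, y) ≈ (-9.1, -47.2).
Distances from that point to each station vs reported:
  A: calculated 98.7 vs reported 98.6 → residual 0.1 km
  B: calculated 143.6 vs reported 167.6 → residual 24.0 km
  C: calculated 144.3 vs reported 144.2 → residual 0.1 km
  D: calculated 131.0 vs reported 130.9 → residual 0.1 km
A, C, D are mutually consistent (residuals ≈ 0); B is off by 24.0 km.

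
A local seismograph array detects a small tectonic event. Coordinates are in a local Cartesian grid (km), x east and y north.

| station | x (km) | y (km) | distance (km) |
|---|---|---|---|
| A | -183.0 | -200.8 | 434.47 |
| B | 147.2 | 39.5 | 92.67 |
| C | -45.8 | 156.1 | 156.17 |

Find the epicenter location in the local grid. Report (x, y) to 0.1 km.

Circle about each station: (x + 183.0)² + (y + 200.8)² = 434.47²; (x − 147.2)² + (y − 39.5)² = 92.67²; (x + 45.8)² + (y − 156.1)² = 156.17².
Subtracting the A equation from the B and C equations removes the quadratic terms:
660.4 x + 480.6 y = 129594.90
274.4 x + 713.8 y = 117030.32
Solving the 2×2 system: x ≈ 106.8, y ≈ 122.9 km.

x ≈ 106.8 km, y ≈ 122.9 km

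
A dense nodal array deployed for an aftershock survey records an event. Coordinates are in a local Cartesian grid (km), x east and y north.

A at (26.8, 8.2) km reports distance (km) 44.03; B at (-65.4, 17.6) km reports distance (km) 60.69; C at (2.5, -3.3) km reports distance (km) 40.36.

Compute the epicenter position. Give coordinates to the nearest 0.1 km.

Circle about each station: (x − 26.8)² + (y − 8.2)² = 44.03²; (x + 65.4)² + (y − 17.6)² = 60.69²; (x − 2.5)² + (y + 3.3)² = 40.36².
Subtracting the A equation from the B and C equations removes the quadratic terms:
-184.4 x + 18.8 y = 2056.80
-48.6 x − 23.0 y = -458.63
Solving the 2×2 system: x ≈ -7.5, y ≈ 35.8 km.

(-7.5, 35.8)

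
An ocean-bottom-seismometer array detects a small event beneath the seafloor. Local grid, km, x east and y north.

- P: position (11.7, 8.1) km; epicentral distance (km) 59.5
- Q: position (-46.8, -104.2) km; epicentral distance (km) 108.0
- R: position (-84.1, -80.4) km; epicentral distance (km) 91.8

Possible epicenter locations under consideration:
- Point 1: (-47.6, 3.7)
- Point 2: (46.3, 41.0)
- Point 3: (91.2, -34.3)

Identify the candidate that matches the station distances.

For each candidate, compare |candidate − station| to the reported distance:
Point 1: residuals P 0.0, Q 0.1, R 0.1 → max 0.1 km
Point 2: residuals P 11.8, Q 64.5, R 86.4 → max 86.4 km
Point 3: residuals P 30.6, Q 46.7, R 89.5 → max 89.5 km
Only Point 1 has all residuals ≈ 0.

Point 1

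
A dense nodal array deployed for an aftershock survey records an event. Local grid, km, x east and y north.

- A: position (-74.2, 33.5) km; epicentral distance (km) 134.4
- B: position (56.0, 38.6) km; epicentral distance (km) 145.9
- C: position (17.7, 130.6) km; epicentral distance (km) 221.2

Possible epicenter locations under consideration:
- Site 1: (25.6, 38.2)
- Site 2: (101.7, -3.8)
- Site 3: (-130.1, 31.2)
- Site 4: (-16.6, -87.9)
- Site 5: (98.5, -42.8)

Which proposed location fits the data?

For each candidate, compare |candidate − station| to the reported distance:
Site 1: residuals A 34.5, B 115.5, C 128.5 → max 128.5 km
Site 2: residuals A 45.4, B 83.6, C 62.7 → max 83.6 km
Site 3: residuals A 78.5, B 40.3, C 43.1 → max 78.5 km
Site 4: residuals A 0.0, B 0.0, C 0.0 → max 0.0 km
Site 5: residuals A 54.4, B 54.1, C 29.9 → max 54.4 km
Only Site 4 has all residuals ≈ 0.

Site 4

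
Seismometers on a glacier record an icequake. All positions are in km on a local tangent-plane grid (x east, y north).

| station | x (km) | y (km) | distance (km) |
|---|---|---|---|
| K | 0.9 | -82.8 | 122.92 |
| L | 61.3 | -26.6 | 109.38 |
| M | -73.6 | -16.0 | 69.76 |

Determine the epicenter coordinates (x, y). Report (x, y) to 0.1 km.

Circle about each station: (x − 0.9)² + (y + 82.8)² = 122.92²; (x − 61.3)² + (y + 26.6)² = 109.38²; (x + 73.6)² + (y + 16.0)² = 69.76².
Subtracting the K equation from the L and M equations removes the quadratic terms:
120.8 x + 112.4 y = 753.94
-149.0 x + 133.6 y = 9059.18
Solving the 2×2 system: x ≈ -27.9, y ≈ 36.7 km.

(-27.9, 36.7)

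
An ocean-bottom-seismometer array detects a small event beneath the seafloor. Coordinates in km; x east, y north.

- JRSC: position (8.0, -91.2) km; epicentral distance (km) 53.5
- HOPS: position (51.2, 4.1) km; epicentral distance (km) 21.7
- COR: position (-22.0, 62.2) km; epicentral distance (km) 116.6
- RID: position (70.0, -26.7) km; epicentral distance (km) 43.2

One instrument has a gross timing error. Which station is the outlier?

HOPS

Solve using three stations at a time. Using JRSC, COR, RID (subtract circle equations pairwise → linear system) gives (x, y) ≈ (29.7, -42.3).
Distances from that point to each station vs reported:
  JRSC: calculated 53.5 vs reported 53.5 → residual 0.0 km
  HOPS: calculated 51.1 vs reported 21.7 → residual 29.4 km
  COR: calculated 116.6 vs reported 116.6 → residual 0.0 km
  RID: calculated 43.2 vs reported 43.2 → residual 0.0 km
JRSC, COR, RID are mutually consistent (residuals ≈ 0); HOPS is off by 29.4 km.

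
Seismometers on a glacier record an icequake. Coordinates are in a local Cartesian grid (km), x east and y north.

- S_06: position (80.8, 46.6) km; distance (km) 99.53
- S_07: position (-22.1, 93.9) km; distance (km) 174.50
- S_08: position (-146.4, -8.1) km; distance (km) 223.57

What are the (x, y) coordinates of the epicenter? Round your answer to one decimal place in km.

Circle about each station: (x − 80.8)² + (y − 46.6)² = 99.53²; (x + 22.1)² + (y − 93.9)² = 174.50²; (x + 146.4)² + (y + 8.1)² = 223.57².
Subtracting the S_06 equation from the S_07 and S_08 equations removes the quadratic terms:
-205.8 x + 94.6 y = -19938.61
-454.4 x − 109.4 y = -27278.95
Solving the 2×2 system: x ≈ 72.7, y ≈ -52.6 km.

x ≈ 72.7 km, y ≈ -52.6 km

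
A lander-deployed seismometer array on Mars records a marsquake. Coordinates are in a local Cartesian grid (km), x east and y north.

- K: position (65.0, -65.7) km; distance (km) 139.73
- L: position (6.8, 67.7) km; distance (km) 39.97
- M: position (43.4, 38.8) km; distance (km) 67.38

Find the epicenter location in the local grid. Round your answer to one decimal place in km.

Circle about each station: (x − 65.0)² + (y + 65.7)² = 139.73²; (x − 6.8)² + (y − 67.7)² = 39.97²; (x − 43.4)² + (y − 38.8)² = 67.38².
Subtracting pairs of circle equations eliminates x²+y² and gives linear equations (the radical axes):
-116.4 x + 266.8 y = 14014.91
-43.2 x + 209.0 y = 9831.92
Solving the 2×2 system: x ≈ -23.9, y ≈ 42.1 km.

(-23.9, 42.1)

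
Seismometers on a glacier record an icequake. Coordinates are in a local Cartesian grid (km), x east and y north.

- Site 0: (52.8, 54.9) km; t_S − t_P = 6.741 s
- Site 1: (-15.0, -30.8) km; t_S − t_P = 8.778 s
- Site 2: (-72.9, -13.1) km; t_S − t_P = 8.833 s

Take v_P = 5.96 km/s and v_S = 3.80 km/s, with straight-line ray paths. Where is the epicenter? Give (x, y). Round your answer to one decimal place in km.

Distance from S−P lag: d = Δt · v_P v_S / (v_P − v_S) = Δt · (5.96·3.80)/(5.96−3.80) ≈ 10.4852·Δt.
So d_Site 0 = 70.68, d_Site 1 = 92.04, d_Site 2 = 92.62 km.
Circle about each station: (x − 52.8)² + (y − 54.9)² = 70.68²; (x + 15.0)² + (y + 30.8)² = 92.04²; (x + 72.9)² + (y + 13.1)² = 92.62².
Subtracting pairs of circle equations eliminates x²+y² and gives linear equations (the radical axes):
-135.6 x − 171.4 y = -8103.91
-251.4 x − 136.0 y = -3898.63
Solving the 2×2 system: x ≈ -17.6, y ≈ 61.2 km.

(-17.6, 61.2)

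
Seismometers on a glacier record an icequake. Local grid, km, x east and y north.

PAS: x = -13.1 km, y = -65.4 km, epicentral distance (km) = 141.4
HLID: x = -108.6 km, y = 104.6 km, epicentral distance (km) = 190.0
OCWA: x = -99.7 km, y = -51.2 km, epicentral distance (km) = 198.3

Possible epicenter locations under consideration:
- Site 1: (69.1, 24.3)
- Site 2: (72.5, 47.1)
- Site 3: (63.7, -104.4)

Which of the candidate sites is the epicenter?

For each candidate, compare |candidate − station| to the reported distance:
Site 1: residuals PAS 19.7, HLID 5.0, OCWA 13.4 → max 19.7 km
Site 2: residuals PAS 0.0, HLID 0.0, OCWA 0.0 → max 0.0 km
Site 3: residuals PAS 55.3, HLID 80.9, OCWA 26.5 → max 80.9 km
Only Site 2 has all residuals ≈ 0.

Site 2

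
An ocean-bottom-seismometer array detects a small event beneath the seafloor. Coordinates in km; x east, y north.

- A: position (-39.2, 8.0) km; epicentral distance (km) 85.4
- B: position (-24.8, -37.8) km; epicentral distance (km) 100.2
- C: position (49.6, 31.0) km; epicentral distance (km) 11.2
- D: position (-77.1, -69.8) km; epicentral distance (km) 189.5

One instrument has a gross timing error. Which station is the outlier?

Solve using three stations at a time. Using A, B, C (subtract circle equations pairwise → linear system) gives (x, y) ≈ (40.8, 38.0).
Distances from that point to each station vs reported:
  A: calculated 85.4 vs reported 85.4 → residual 0.0 km
  B: calculated 100.2 vs reported 100.2 → residual 0.0 km
  C: calculated 11.2 vs reported 11.2 → residual 0.0 km
  D: calculated 159.7 vs reported 189.5 → residual 29.8 km
A, B, C are mutually consistent (residuals ≈ 0); D is off by 29.8 km.

D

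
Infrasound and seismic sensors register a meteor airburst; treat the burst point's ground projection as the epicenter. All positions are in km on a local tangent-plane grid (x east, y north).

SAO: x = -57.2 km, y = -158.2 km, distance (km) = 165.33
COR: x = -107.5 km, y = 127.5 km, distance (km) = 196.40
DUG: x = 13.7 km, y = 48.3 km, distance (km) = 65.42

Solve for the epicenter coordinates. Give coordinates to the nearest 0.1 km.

Circle about each station: (x + 57.2)² + (y + 158.2)² = 165.33²; (x + 107.5)² + (y − 127.5)² = 196.40²; (x − 13.7)² + (y − 48.3)² = 65.42².
Subtracting the SAO equation from the COR and DUG equations removes the quadratic terms:
-100.6 x + 571.4 y = -11725.53
141.8 x + 413.0 y = -2724.27
Solving the 2×2 system: x ≈ 26.8, y ≈ -15.8 km.

26.8 km east, -15.8 km north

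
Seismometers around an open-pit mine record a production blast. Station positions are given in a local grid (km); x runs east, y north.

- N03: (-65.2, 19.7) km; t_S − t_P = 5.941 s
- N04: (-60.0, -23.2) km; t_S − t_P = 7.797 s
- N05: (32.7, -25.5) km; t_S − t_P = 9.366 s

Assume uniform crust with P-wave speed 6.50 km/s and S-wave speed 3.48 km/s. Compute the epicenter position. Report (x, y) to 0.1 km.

-20.7 km east, 20.0 km north

Distance from S−P lag: d = Δt · v_P v_S / (v_P − v_S) = Δt · (6.50·3.48)/(6.50−3.48) ≈ 7.4901·Δt.
So d_N03 = 44.50, d_N04 = 58.40, d_N05 = 70.15 km.
Circle about each station: (x + 65.2)² + (y − 19.7)² = 44.50²; (x + 60.0)² + (y + 23.2)² = 58.40²; (x − 32.7)² + (y + 25.5)² = 70.15².
Subtracting pairs of circle equations eliminates x²+y² and gives linear equations (the radical axes):
10.4 x − 85.8 y = -1931.20
195.8 x − 90.4 y = -5860.36
Solving the 2×2 system: x ≈ -20.7, y ≈ 20.0 km.
Check against N03 (with the unrounded x, y): √((x + 65.2)²+(y − 19.7)²) = 44.50 ≈ 44.50 km. ✓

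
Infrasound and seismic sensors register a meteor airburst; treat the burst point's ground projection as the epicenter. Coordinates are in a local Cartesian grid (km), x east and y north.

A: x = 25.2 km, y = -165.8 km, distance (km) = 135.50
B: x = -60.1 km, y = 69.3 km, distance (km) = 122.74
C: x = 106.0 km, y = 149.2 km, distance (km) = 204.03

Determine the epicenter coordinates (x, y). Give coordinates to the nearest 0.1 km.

10.5 km east, -31.1 km north

Circle about each station: (x − 25.2)² + (y + 165.8)² = 135.50²; (x + 60.1)² + (y − 69.3)² = 122.74²; (x − 106.0)² + (y − 149.2)² = 204.03².
Subtracting pairs of circle equations eliminates x²+y² and gives linear equations (the radical axes):
-170.6 x + 470.2 y = -16415.04
161.6 x + 630.0 y = -17896.03
Solving the 2×2 system: x ≈ 10.5, y ≈ -31.1 km.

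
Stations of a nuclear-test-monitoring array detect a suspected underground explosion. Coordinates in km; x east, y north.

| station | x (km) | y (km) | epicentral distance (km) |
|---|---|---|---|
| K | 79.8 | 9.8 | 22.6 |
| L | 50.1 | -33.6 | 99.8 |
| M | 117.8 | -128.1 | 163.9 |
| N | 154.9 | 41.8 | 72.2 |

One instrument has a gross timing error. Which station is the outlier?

L

Solve using three stations at a time. Using K, M, N (subtract circle equations pairwise → linear system) gives (x, y) ≈ (83.3, 32.1).
Distances from that point to each station vs reported:
  K: calculated 22.6 vs reported 22.6 → residual 0.0 km
  L: calculated 73.7 vs reported 99.8 → residual 26.1 km
  M: calculated 163.9 vs reported 163.9 → residual 0.0 km
  N: calculated 72.2 vs reported 72.2 → residual 0.0 km
K, M, N are mutually consistent (residuals ≈ 0); L is off by 26.1 km.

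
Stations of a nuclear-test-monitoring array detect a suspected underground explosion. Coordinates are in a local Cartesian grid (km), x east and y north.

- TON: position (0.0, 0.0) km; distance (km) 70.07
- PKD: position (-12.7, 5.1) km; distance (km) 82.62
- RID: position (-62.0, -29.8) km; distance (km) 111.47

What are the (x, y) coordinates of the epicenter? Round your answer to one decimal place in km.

Circle about each station: x² + y² = 70.07²; (x + 12.7)² + (y − 5.1)² = 82.62²; (x + 62.0)² + (y + 29.8)² = 111.47².
Subtracting the TON equation from the PKD and RID equations removes the quadratic terms:
-25.4 x + 10.2 y = -1728.96
-124.0 x − 59.6 y = -2783.72
Solving the 2×2 system: x ≈ 47.3, y ≈ -51.7 km.
Check against TON (with the unrounded x, y): √(x²+y²) = 70.08 ≈ 70.07 km. ✓

x ≈ 47.3 km, y ≈ -51.7 km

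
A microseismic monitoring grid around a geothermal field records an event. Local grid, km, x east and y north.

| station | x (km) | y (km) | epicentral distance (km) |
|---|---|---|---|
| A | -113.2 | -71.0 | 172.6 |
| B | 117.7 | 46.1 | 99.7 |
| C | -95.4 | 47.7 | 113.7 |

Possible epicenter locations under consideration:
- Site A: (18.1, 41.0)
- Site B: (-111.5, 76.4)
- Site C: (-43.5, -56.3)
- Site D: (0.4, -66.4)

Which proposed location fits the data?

Site A

For each candidate, compare |candidate − station| to the reported distance:
Site A: residuals A 0.0, B 0.0, C 0.0 → max 0.0 km
Site B: residuals A 25.2, B 131.5, C 80.8 → max 131.5 km
Site C: residuals A 101.4, B 91.3, C 2.5 → max 101.4 km
Site D: residuals A 58.9, B 62.8, C 35.3 → max 62.8 km
Only Site A has all residuals ≈ 0.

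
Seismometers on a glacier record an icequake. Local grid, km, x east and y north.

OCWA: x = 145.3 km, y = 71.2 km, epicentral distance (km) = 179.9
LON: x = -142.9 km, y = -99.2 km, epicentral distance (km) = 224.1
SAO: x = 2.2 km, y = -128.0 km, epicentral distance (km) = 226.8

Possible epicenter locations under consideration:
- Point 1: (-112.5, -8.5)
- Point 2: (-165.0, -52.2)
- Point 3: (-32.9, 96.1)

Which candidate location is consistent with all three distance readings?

For each candidate, compare |candidate − station| to the reported distance:
Point 1: residuals OCWA 89.9, LON 128.4, SAO 61.2 → max 128.4 km
Point 2: residuals OCWA 154.0, LON 172.2, SAO 43.2 → max 172.2 km
Point 3: residuals OCWA 0.0, LON 0.0, SAO 0.0 → max 0.0 km
Only Point 3 has all residuals ≈ 0.

Point 3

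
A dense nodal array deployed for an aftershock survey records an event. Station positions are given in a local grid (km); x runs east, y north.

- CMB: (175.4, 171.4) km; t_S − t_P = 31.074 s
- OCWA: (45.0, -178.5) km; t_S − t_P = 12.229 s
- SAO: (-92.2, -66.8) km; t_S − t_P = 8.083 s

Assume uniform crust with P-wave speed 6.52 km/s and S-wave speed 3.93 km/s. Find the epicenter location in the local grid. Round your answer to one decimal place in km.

Distance from S−P lag: d = Δt · v_P v_S / (v_P − v_S) = Δt · (6.52·3.93)/(6.52−3.93) ≈ 9.8933·Δt.
So d_CMB = 307.42, d_OCWA = 120.98, d_SAO = 79.97 km.
Circle about each station: (x − 175.4)² + (y − 171.4)² = 307.42²; (x − 45.0)² + (y + 178.5)² = 120.98²; (x + 92.2)² + (y + 66.8)² = 79.97².
Subtracting the CMB equation from the OCWA and SAO equations removes the quadratic terms:
-260.8 x − 699.8 y = 53615.03
-535.2 x − 476.4 y = 40931.82
Solving the 2×2 system: x ≈ -12.4, y ≈ -72.0 km.
Check against CMB (with the unrounded x, y): √((x − 175.4)²+(y − 171.4)²) = 307.42 ≈ 307.42 km. ✓

x ≈ -12.4 km, y ≈ -72.0 km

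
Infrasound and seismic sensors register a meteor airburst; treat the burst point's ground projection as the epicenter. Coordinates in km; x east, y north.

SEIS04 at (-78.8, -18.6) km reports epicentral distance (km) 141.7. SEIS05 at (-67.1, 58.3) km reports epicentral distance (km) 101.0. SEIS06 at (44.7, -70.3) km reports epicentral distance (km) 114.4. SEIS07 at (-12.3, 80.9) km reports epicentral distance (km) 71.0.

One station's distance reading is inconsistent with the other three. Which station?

SEIS05

Solve using three stations at a time. Using SEIS04, SEIS06, SEIS07 (subtract circle equations pairwise → linear system) gives (x, y) ≈ (48.3, 44.0).
Distances from that point to each station vs reported:
  SEIS04: calculated 141.7 vs reported 141.7 → residual 0.0 km
  SEIS05: calculated 116.3 vs reported 101.0 → residual 15.3 km
  SEIS06: calculated 114.4 vs reported 114.4 → residual 0.0 km
  SEIS07: calculated 70.9 vs reported 71.0 → residual 0.1 km
SEIS04, SEIS06, SEIS07 are mutually consistent (residuals ≈ 0); SEIS05 is off by 15.3 km.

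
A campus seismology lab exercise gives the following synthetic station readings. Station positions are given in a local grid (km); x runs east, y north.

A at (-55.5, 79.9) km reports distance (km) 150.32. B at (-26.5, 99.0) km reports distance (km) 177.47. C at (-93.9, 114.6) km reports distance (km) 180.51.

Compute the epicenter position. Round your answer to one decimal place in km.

Circle about each station: (x + 55.5)² + (y − 79.9)² = 150.32²; (x + 26.5)² + (y − 99.0)² = 177.47²; (x + 93.9)² + (y − 114.6)² = 180.51².
Subtracting the A equation from the B and C equations removes the quadratic terms:
58.0 x + 38.2 y = -7860.51
-76.8 x + 69.4 y = 2498.35
Solving the 2×2 system: x ≈ -92.1, y ≈ -65.9 km.

x ≈ -92.1 km, y ≈ -65.9 km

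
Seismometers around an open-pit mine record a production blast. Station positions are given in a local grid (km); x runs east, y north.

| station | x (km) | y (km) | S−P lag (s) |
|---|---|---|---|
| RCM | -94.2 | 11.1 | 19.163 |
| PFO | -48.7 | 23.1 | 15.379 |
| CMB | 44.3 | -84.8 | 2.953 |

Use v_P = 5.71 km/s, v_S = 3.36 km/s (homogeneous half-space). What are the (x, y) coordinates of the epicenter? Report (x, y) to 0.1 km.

x ≈ 44.8 km, y ≈ -60.7 km

Distance from S−P lag: d = Δt · v_P v_S / (v_P − v_S) = Δt · (5.71·3.36)/(5.71−3.36) ≈ 8.1641·Δt.
So d_RCM = 156.45, d_PFO = 125.56, d_CMB = 24.11 km.
Circle about each station: (x + 94.2)² + (y − 11.1)² = 156.45²; (x + 48.7)² + (y − 23.1)² = 125.56²; (x − 44.3)² + (y + 84.8)² = 24.11².
Subtracting the RCM equation from the PFO and CMB equations removes the quadratic terms:
91.0 x + 24.0 y = 2619.74
277.0 x − 191.8 y = 24051.99
Solving the 2×2 system: x ≈ 44.8, y ≈ -60.7 km.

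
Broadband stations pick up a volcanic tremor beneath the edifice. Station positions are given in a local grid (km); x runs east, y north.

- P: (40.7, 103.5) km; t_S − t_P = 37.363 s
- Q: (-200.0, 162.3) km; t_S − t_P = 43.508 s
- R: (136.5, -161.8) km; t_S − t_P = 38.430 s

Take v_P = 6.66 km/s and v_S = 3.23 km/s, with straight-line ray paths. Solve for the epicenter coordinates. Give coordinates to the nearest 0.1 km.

-93.2 km east, -88.8 km north

Distance from S−P lag: d = Δt · v_P v_S / (v_P − v_S) = Δt · (6.66·3.23)/(6.66−3.23) ≈ 6.2717·Δt.
So d_P = 234.33, d_Q = 272.87, d_R = 241.02 km.
Circle about each station: (x − 40.7)² + (y − 103.5)² = 234.33²; (x + 200.0)² + (y − 162.3)² = 272.87²; (x − 136.5)² + (y + 161.8)² = 241.02².
Subtracting the P equation from the Q and R equations removes the quadratic terms:
-481.4 x + 117.6 y = 34425.06
191.6 x − 530.6 y = 29262.66
Solving the 2×2 system: x ≈ -93.2, y ≈ -88.8 km.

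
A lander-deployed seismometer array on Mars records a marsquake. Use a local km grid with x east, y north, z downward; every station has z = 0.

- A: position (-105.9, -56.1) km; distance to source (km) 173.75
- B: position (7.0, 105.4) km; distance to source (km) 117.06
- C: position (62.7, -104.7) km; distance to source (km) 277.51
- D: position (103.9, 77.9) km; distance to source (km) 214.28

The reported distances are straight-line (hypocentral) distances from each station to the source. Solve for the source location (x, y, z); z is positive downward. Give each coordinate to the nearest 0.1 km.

Each station gives a sphere (x−x_i)² + (y−y_i)² + z² = d_i² (stations at z=0).
Subtracting the A sphere from B and C: z² cancels, leaving linear equations in x and y:
225.8 x + 323.0 y = 13282.16
337.2 x − 97.2 y = -46291.38
Solving: x ≈ -104.392, y ≈ 114.099 km (keep extra digits for the depth step; rounded: -104.4, 114.1).
Then from the A sphere: z² = 173.75² − (x + 105.9)² − (y + 56.1)² with x = -104.392, y = 114.099, so z ≈ 34.915 ≈ 34.9 km.

x ≈ -104.4 km, y ≈ 114.1 km, depth ≈ 34.9 km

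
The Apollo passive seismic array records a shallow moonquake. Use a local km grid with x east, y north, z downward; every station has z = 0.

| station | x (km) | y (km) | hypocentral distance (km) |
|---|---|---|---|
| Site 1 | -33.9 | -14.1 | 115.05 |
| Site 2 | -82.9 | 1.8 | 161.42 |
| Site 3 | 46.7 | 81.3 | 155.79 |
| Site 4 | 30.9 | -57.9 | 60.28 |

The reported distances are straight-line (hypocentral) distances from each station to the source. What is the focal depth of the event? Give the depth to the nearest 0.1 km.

Each station gives a sphere (x−x_i)² + (y−y_i)² + z² = d_i² (stations at z=0).
Subtracting the Site 1 sphere from Site 2 and Site 3: z² cancels, leaving linear equations in x and y:
-98.0 x + 31.8 y = -7292.28
161.2 x + 190.8 y = -3591.46
Solving: x ≈ 53.607, y ≈ -64.114 km (keep extra digits for the depth step; rounded: 53.6, -64.1).
Then from the Site 1 sphere: z² = 115.05² − (x + 33.9)² − (y + 14.1)² with x = 53.607, y = -64.114, so z ≈ 55.476 ≈ 55.5 km.

depth ≈ 55.5 km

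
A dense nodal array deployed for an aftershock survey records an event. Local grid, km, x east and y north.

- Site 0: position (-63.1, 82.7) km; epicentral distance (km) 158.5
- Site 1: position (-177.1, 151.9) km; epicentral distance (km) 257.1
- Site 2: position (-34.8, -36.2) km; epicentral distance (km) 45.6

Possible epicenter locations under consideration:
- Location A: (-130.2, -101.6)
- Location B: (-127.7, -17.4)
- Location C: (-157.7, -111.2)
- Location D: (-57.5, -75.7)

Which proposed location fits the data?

Location D

For each candidate, compare |candidate − station| to the reported distance:
Location A: residuals Site 0 37.6, Site 1 0.7, Site 2 70.1 → max 70.1 km
Location B: residuals Site 0 39.4, Site 1 80.7, Site 2 49.2 → max 80.7 km
Location C: residuals Site 0 57.2, Site 1 6.7, Site 2 98.4 → max 98.4 km
Location D: residuals Site 0 0.0, Site 1 0.0, Site 2 0.0 → max 0.0 km
Only Location D has all residuals ≈ 0.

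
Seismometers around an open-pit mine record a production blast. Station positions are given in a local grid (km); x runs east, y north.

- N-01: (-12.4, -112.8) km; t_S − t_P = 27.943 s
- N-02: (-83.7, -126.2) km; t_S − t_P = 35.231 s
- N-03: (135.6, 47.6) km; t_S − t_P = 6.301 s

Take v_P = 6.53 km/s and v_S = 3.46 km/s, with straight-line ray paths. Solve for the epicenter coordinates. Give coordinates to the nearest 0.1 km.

Distance from S−P lag: d = Δt · v_P v_S / (v_P − v_S) = Δt · (6.53·3.46)/(6.53−3.46) ≈ 7.3595·Δt.
So d_N-01 = 205.65, d_N-02 = 259.28, d_N-03 = 46.37 km.
Circle about each station: (x + 12.4)² + (y + 112.8)² = 205.65²; (x + 83.7)² + (y + 126.2)² = 259.28²; (x − 135.6)² + (y − 47.6)² = 46.37².
Subtracting the N-01 equation from the N-02 and N-03 equations removes the quadratic terms:
-142.6 x − 26.8 y = -14879.67
296.0 x + 320.8 y = 47917.27
Solving the 2×2 system: x ≈ 92.3, y ≈ 64.2 km.

(92.3, 64.2)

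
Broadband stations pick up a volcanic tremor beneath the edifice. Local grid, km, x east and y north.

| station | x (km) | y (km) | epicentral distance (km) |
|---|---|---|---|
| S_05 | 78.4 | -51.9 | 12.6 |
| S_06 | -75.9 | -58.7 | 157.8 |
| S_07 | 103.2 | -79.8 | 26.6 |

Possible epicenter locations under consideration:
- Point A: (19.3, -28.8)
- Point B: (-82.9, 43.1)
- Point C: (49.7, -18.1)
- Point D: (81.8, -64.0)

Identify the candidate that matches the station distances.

For each candidate, compare |candidate − station| to the reported distance:
Point A: residuals S_05 50.9, S_06 58.0, S_07 71.6 → max 71.6 km
Point B: residuals S_05 174.6, S_06 55.8, S_07 196.4 → max 196.4 km
Point C: residuals S_05 31.7, S_06 25.8, S_07 55.1 → max 55.1 km
Point D: residuals S_05 0.0, S_06 0.0, S_07 0.0 → max 0.0 km
Only Point D has all residuals ≈ 0.

Point D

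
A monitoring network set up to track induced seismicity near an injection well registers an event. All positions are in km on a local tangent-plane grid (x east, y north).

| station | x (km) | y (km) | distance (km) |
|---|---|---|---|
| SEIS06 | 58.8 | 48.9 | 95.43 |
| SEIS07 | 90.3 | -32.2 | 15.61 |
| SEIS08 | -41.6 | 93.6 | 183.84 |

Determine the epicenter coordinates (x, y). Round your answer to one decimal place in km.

Circle about each station: (x − 58.8)² + (y − 48.9)² = 95.43²; (x − 90.3)² + (y + 32.2)² = 15.61²; (x + 41.6)² + (y − 93.6)² = 183.84².
Subtracting the SEIS06 equation from the SEIS07 and SEIS08 equations removes the quadratic terms:
63.0 x − 162.2 y = 12205.49
-200.8 x + 89.4 y = -20047.39
Solving the 2×2 system: x ≈ 80.2, y ≈ -44.1 km.
Check against SEIS06 (with the unrounded x, y): √((x − 58.8)²+(y − 48.9)²) = 95.43 ≈ 95.43 km. ✓

(80.2, -44.1)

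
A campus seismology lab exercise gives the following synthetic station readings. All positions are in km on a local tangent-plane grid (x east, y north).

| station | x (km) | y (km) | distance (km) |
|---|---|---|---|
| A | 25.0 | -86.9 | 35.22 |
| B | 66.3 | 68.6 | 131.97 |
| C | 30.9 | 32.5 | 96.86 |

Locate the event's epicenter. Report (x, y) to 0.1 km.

Circle about each station: (x − 25.0)² + (y + 86.9)² = 35.22²; (x − 66.3)² + (y − 68.6)² = 131.97²; (x − 30.9)² + (y − 32.5)² = 96.86².
Subtracting pairs of circle equations eliminates x²+y² and gives linear equations (the radical axes):
82.6 x + 311.0 y = -15250.59
11.8 x + 238.8 y = -14306.96
Solving the 2×2 system: x ≈ 50.3, y ≈ -62.4 km.
Check against A (with the unrounded x, y): √((x − 25.0)²+(y + 86.9)²) = 35.22 ≈ 35.22 km. ✓

x ≈ 50.3 km, y ≈ -62.4 km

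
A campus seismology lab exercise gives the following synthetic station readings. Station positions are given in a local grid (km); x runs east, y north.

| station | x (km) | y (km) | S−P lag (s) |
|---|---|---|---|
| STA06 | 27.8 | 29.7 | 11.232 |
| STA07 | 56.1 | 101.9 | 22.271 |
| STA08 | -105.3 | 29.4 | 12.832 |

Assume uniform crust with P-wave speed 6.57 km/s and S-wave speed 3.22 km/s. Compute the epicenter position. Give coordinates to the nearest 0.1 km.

-32.9 km east, -7.0 km north

Distance from S−P lag: d = Δt · v_P v_S / (v_P − v_S) = Δt · (6.57·3.22)/(6.57−3.22) ≈ 6.3150·Δt.
So d_STA06 = 70.93, d_STA07 = 140.64, d_STA08 = 81.03 km.
Circle about each station: (x − 27.8)² + (y − 29.7)² = 70.93²; (x − 56.1)² + (y − 101.9)² = 140.64²; (x + 105.3)² + (y − 29.4)² = 81.03².
Subtracting the STA06 equation from the STA07 and STA08 equations removes the quadratic terms:
56.6 x + 144.4 y = -2872.65
-266.2 x − 0.6 y = 8762.72
Solving the 2×2 system: x ≈ -32.9, y ≈ -7.0 km.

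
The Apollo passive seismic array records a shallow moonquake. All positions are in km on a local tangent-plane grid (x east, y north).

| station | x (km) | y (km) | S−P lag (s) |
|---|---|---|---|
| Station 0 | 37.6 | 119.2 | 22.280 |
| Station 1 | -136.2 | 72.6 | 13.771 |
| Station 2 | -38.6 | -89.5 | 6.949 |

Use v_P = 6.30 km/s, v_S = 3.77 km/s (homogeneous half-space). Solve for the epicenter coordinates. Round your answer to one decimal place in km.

(-88.6, -47.6)

Distance from S−P lag: d = Δt · v_P v_S / (v_P − v_S) = Δt · (6.30·3.77)/(6.30−3.77) ≈ 9.3877·Δt.
So d_Station 0 = 209.16, d_Station 1 = 129.28, d_Station 2 = 65.24 km.
Circle about each station: (x − 37.6)² + (y − 119.2)² = 209.16²; (x + 136.2)² + (y − 72.6)² = 129.28²; (x + 38.6)² + (y + 89.5)² = 65.24².
Subtracting the Station 0 equation from the Station 1 and Station 2 equations removes the quadratic terms:
-347.6 x − 93.2 y = 35233.39
-152.4 x − 417.4 y = 33369.46
Solving the 2×2 system: x ≈ -88.6, y ≈ -47.6 km.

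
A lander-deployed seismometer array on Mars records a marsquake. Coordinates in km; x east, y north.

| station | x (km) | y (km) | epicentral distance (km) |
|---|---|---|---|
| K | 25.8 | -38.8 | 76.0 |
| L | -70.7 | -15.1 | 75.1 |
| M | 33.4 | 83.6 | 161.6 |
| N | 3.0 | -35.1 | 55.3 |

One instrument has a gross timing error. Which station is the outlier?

Solve using three stations at a time. Using K, M, N (subtract circle equations pairwise → linear system) gives (x, y) ≈ (-48.3, -55.8).
Distances from that point to each station vs reported:
  K: calculated 76.0 vs reported 76.0 → residual 0.0 km
  L: calculated 46.5 vs reported 75.1 → residual 28.6 km
  M: calculated 161.6 vs reported 161.6 → residual 0.0 km
  N: calculated 55.3 vs reported 55.3 → residual 0.0 km
K, M, N are mutually consistent (residuals ≈ 0); L is off by 28.6 km.

L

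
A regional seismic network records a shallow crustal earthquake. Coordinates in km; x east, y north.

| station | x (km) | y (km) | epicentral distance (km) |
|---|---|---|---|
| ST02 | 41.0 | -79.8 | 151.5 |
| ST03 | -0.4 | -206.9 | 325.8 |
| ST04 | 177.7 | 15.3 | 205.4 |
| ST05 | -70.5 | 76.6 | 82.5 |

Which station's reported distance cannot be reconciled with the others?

ST02

Solve using three stations at a time. Using ST03, ST04, ST05 (subtract circle equations pairwise → linear system) gives (x, y) ≈ (0.3, 118.9).
Distances from that point to each station vs reported:
  ST02: calculated 202.8 vs reported 151.5 → residual 51.3 km
  ST03: calculated 325.8 vs reported 325.8 → residual 0.0 km
  ST04: calculated 205.4 vs reported 205.4 → residual 0.0 km
  ST05: calculated 82.5 vs reported 82.5 → residual 0.0 km
ST03, ST04, ST05 are mutually consistent (residuals ≈ 0); ST02 is off by 51.3 km.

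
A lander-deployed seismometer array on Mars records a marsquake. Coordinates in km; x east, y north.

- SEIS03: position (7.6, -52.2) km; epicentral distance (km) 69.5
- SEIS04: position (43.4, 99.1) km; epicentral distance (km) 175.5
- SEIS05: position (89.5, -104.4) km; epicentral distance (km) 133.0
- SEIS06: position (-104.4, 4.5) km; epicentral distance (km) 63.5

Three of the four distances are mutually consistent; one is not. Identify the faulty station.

SEIS05

Solve using three stations at a time. Using SEIS03, SEIS04, SEIS06 (subtract circle equations pairwise → linear system) gives (x, y) ≈ (-61.1, -41.9).
Distances from that point to each station vs reported:
  SEIS03: calculated 69.5 vs reported 69.5 → residual 0.0 km
  SEIS04: calculated 175.5 vs reported 175.5 → residual 0.0 km
  SEIS05: calculated 163.1 vs reported 133.0 → residual 30.1 km
  SEIS06: calculated 63.5 vs reported 63.5 → residual 0.0 km
SEIS03, SEIS04, SEIS06 are mutually consistent (residuals ≈ 0); SEIS05 is off by 30.1 km.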